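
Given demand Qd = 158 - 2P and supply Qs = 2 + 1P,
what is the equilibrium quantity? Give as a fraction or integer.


First find equilibrium price:
158 - 2P = 2 + 1P
P* = 156/3 = 52
Then substitute into demand:
Q* = 158 - 2 * 52 = 54

54


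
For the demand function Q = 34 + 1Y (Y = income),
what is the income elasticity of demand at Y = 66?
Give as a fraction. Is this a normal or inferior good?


dQ/dY = 1
At Y = 66: Q = 34 + 1*66 = 100
Ey = (dQ/dY)(Y/Q) = 1 * 66 / 100 = 33/50
Since Ey > 0, this is a normal good.

33/50 (normal good)


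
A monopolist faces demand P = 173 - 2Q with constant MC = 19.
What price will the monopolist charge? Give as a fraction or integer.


MR = 173 - 4Q
Set MR = MC: 173 - 4Q = 19
Q* = 77/2
Substitute into demand:
P* = 173 - 2*77/2 = 96

96


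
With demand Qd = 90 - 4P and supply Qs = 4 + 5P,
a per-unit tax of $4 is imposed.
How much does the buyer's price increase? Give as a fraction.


With a per-unit tax, the buyer's price increase depends on relative slopes.
Supply slope: d = 5, Demand slope: b = 4
Buyer's price increase = d * tax / (b + d)
= 5 * 4 / (4 + 5)
= 20 / 9 = 20/9

20/9


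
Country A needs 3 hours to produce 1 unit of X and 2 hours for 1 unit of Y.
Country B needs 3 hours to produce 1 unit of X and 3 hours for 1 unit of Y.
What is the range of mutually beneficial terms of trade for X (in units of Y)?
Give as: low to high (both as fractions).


Opportunity cost of X for Country A = hours_X / hours_Y = 3/2 = 3/2 units of Y
Opportunity cost of X for Country B = hours_X / hours_Y = 3/3 = 1 units of Y
Terms of trade must be between the two opportunity costs.
Range: 1 to 3/2

1 to 3/2


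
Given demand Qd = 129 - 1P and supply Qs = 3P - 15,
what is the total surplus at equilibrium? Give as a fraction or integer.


Find equilibrium: 129 - 1P = 3P - 15
129 + 15 = 4P
P* = 144/4 = 36
Q* = 3*36 - 15 = 93
Inverse demand: P = 129 - Q/1, so P_max = 129
Inverse supply: P = 5 + Q/3, so P_min = 5
CS = (1/2) * 93 * (129 - 36) = 8649/2
PS = (1/2) * 93 * (36 - 5) = 2883/2
TS = CS + PS = 8649/2 + 2883/2 = 5766

5766


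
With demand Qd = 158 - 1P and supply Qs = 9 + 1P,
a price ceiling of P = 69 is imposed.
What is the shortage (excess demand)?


At P = 69:
Qd = 158 - 1*69 = 89
Qs = 9 + 1*69 = 78
Shortage = Qd - Qs = 89 - 78 = 11

11


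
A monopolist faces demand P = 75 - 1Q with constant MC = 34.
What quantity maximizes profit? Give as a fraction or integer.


TR = P*Q = (75 - 1Q)Q = 75Q - 1Q^2
MR = dTR/dQ = 75 - 2Q
Set MR = MC:
75 - 2Q = 34
41 = 2Q
Q* = 41/2 = 41/2

41/2


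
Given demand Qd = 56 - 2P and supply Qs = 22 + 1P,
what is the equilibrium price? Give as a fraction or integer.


At equilibrium, Qd = Qs.
56 - 2P = 22 + 1P
56 - 22 = 2P + 1P
34 = 3P
P* = 34/3 = 34/3

34/3


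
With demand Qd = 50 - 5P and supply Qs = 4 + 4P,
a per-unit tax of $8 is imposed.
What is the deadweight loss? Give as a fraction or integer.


Pre-tax equilibrium quantity: Q* = 220/9
Post-tax equilibrium quantity: Q_tax = 20/3
Reduction in quantity: Q* - Q_tax = 160/9
DWL = (1/2) * tax * (Q* - Q_tax)
DWL = (1/2) * 8 * 160/9 = 640/9

640/9


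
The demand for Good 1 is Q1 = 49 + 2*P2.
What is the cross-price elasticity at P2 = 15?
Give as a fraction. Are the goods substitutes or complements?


dQ1/dP2 = 2
At P2 = 15: Q1 = 49 + 2*15 = 79
Exy = (dQ1/dP2)(P2/Q1) = 2 * 15 / 79 = 30/79
Since Exy > 0, the goods are substitutes.

30/79 (substitutes)


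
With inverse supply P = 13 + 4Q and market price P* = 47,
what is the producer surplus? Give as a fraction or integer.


Minimum supply price (at Q=0): P_min = 13
Quantity supplied at P* = 47:
Q* = (47 - 13)/4 = 17/2
PS = (1/2) * Q* * (P* - P_min)
PS = (1/2) * 17/2 * (47 - 13)
PS = (1/2) * 17/2 * 34 = 289/2

289/2


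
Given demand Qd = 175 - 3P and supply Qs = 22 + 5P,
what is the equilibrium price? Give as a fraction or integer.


At equilibrium, Qd = Qs.
175 - 3P = 22 + 5P
175 - 22 = 3P + 5P
153 = 8P
P* = 153/8 = 153/8

153/8


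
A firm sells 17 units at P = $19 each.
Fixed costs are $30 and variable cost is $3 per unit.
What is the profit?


Total Revenue = P * Q = 19 * 17 = $323
Total Cost = FC + VC*Q = 30 + 3*17 = $81
Profit = TR - TC = 323 - 81 = $242

$242


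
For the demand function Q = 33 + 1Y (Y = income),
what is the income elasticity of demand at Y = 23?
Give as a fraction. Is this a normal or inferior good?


dQ/dY = 1
At Y = 23: Q = 33 + 1*23 = 56
Ey = (dQ/dY)(Y/Q) = 1 * 23 / 56 = 23/56
Since Ey > 0, this is a normal good.

23/56 (normal good)


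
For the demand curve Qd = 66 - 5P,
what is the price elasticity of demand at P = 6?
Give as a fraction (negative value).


dQ/dP = -5
At P = 6: Q = 66 - 5*6 = 36
E = (dQ/dP)(P/Q) = (-5)(6/36) = -5/6

-5/6


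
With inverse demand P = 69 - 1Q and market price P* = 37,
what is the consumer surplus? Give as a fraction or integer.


Maximum willingness to pay (at Q=0): P_max = 69
Quantity demanded at P* = 37:
Q* = (69 - 37)/1 = 32
CS = (1/2) * Q* * (P_max - P*)
CS = (1/2) * 32 * (69 - 37)
CS = (1/2) * 32 * 32 = 512

512


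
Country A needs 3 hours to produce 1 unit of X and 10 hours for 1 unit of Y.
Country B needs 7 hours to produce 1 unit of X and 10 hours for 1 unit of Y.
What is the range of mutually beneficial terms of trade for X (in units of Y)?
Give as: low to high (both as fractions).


Opportunity cost of X for Country A = hours_X / hours_Y = 3/10 = 3/10 units of Y
Opportunity cost of X for Country B = hours_X / hours_Y = 7/10 = 7/10 units of Y
Terms of trade must be between the two opportunity costs.
Range: 3/10 to 7/10

3/10 to 7/10


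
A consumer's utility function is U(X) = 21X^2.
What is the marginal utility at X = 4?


MU = dU/dX = 21*2*X^(2-1)
MU = 42*X^1
At X = 4:
MU = 42 * 4^1
MU = 42 * 4 = 168

168


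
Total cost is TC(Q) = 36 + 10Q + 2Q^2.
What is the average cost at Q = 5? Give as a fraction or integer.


TC(5) = 36 + 10*5 + 2*5^2
TC(5) = 36 + 50 + 50 = 136
AC = TC/Q = 136/5 = 136/5

136/5


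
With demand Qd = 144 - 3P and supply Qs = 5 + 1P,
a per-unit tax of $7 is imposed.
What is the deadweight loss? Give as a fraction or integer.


Pre-tax equilibrium quantity: Q* = 159/4
Post-tax equilibrium quantity: Q_tax = 69/2
Reduction in quantity: Q* - Q_tax = 21/4
DWL = (1/2) * tax * (Q* - Q_tax)
DWL = (1/2) * 7 * 21/4 = 147/8

147/8


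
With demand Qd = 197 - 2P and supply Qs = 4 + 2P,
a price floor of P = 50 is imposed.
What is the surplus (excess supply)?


At P = 50:
Qd = 197 - 2*50 = 97
Qs = 4 + 2*50 = 104
Surplus = Qs - Qd = 104 - 97 = 7

7


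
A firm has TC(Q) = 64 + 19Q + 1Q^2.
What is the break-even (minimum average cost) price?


AC(Q) = 64/Q + 19 + 1Q
To minimize: dAC/dQ = -64/Q^2 + 1 = 0
Q^2 = 64/1 = 64
Q* = 8
Min AC = 64/8 + 19 + 1*8
Min AC = 8 + 19 + 8 = 35

35


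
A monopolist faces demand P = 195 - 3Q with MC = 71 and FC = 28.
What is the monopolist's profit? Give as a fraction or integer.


MR = MC: 195 - 6Q = 71
Q* = 62/3
P* = 195 - 3*62/3 = 133
Profit = (P* - MC)*Q* - FC
= (133 - 71)*62/3 - 28
= 62*62/3 - 28
= 3844/3 - 28 = 3760/3

3760/3


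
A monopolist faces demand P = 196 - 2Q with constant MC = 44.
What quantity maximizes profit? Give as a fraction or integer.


TR = P*Q = (196 - 2Q)Q = 196Q - 2Q^2
MR = dTR/dQ = 196 - 4Q
Set MR = MC:
196 - 4Q = 44
152 = 4Q
Q* = 152/4 = 38

38


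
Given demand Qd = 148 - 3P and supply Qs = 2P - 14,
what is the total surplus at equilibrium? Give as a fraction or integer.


Find equilibrium: 148 - 3P = 2P - 14
148 + 14 = 5P
P* = 162/5 = 162/5
Q* = 2*162/5 - 14 = 254/5
Inverse demand: P = 148/3 - Q/3, so P_max = 148/3
Inverse supply: P = 7 + Q/2, so P_min = 7
CS = (1/2) * 254/5 * (148/3 - 162/5) = 32258/75
PS = (1/2) * 254/5 * (162/5 - 7) = 16129/25
TS = CS + PS = 32258/75 + 16129/25 = 16129/15

16129/15


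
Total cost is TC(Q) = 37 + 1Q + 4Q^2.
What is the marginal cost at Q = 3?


MC = dTC/dQ = 1 + 2*4*Q
At Q = 3:
MC = 1 + 8*3
MC = 1 + 24 = 25

25


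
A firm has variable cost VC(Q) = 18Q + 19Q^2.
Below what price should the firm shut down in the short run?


AVC(Q) = VC(Q)/Q = 18 + 19Q
AVC is increasing in Q, so minimum AVC is at Q -> 0+.
Min AVC = 18
The firm should shut down if P < 18.

18


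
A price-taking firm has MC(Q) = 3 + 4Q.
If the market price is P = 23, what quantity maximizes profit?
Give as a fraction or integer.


In perfect competition, profit is maximized where P = MC.
23 = 3 + 4Q
20 = 4Q
Q* = 20/4 = 5

5


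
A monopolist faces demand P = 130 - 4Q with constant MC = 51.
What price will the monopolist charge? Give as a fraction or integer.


MR = 130 - 8Q
Set MR = MC: 130 - 8Q = 51
Q* = 79/8
Substitute into demand:
P* = 130 - 4*79/8 = 181/2

181/2


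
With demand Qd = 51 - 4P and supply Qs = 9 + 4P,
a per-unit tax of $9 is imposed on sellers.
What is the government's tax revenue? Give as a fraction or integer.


With tax on sellers, new supply: Qs' = 9 + 4(P - 9)
= 4P - 27
New equilibrium quantity:
Q_new = 12
Tax revenue = tax * Q_new = 9 * 12 = 108

108


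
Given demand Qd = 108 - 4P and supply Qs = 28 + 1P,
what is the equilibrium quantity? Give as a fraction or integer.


First find equilibrium price:
108 - 4P = 28 + 1P
P* = 80/5 = 16
Then substitute into demand:
Q* = 108 - 4 * 16 = 44

44


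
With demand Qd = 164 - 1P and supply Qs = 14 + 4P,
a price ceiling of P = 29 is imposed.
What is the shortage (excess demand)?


At P = 29:
Qd = 164 - 1*29 = 135
Qs = 14 + 4*29 = 130
Shortage = Qd - Qs = 135 - 130 = 5

5


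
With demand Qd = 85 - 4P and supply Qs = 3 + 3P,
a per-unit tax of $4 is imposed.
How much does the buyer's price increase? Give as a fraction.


With a per-unit tax, the buyer's price increase depends on relative slopes.
Supply slope: d = 3, Demand slope: b = 4
Buyer's price increase = d * tax / (b + d)
= 3 * 4 / (4 + 3)
= 12 / 7 = 12/7

12/7


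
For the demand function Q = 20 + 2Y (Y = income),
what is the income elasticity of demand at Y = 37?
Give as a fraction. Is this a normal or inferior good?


dQ/dY = 2
At Y = 37: Q = 20 + 2*37 = 94
Ey = (dQ/dY)(Y/Q) = 2 * 37 / 94 = 37/47
Since Ey > 0, this is a normal good.

37/47 (normal good)


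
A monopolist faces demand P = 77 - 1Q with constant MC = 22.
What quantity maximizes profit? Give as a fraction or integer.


TR = P*Q = (77 - 1Q)Q = 77Q - 1Q^2
MR = dTR/dQ = 77 - 2Q
Set MR = MC:
77 - 2Q = 22
55 = 2Q
Q* = 55/2 = 55/2

55/2


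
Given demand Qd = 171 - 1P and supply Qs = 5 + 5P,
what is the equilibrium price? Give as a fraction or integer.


At equilibrium, Qd = Qs.
171 - 1P = 5 + 5P
171 - 5 = 1P + 5P
166 = 6P
P* = 166/6 = 83/3

83/3


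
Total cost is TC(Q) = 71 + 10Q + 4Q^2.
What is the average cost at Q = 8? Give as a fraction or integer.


TC(8) = 71 + 10*8 + 4*8^2
TC(8) = 71 + 80 + 256 = 407
AC = TC/Q = 407/8 = 407/8

407/8


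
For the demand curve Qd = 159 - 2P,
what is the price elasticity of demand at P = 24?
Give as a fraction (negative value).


dQ/dP = -2
At P = 24: Q = 159 - 2*24 = 111
E = (dQ/dP)(P/Q) = (-2)(24/111) = -16/37

-16/37


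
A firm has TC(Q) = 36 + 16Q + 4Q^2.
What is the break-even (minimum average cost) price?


AC(Q) = 36/Q + 16 + 4Q
To minimize: dAC/dQ = -36/Q^2 + 4 = 0
Q^2 = 36/4 = 9
Q* = 3
Min AC = 36/3 + 16 + 4*3
Min AC = 12 + 16 + 12 = 40

40


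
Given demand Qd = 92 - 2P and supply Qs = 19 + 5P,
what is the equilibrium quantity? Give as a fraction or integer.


First find equilibrium price:
92 - 2P = 19 + 5P
P* = 73/7 = 73/7
Then substitute into demand:
Q* = 92 - 2 * 73/7 = 498/7

498/7


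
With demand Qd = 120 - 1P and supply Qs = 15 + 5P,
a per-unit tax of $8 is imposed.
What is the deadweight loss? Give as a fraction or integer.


Pre-tax equilibrium quantity: Q* = 205/2
Post-tax equilibrium quantity: Q_tax = 575/6
Reduction in quantity: Q* - Q_tax = 20/3
DWL = (1/2) * tax * (Q* - Q_tax)
DWL = (1/2) * 8 * 20/3 = 80/3

80/3


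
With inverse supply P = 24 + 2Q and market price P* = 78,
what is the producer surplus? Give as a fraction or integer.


Minimum supply price (at Q=0): P_min = 24
Quantity supplied at P* = 78:
Q* = (78 - 24)/2 = 27
PS = (1/2) * Q* * (P* - P_min)
PS = (1/2) * 27 * (78 - 24)
PS = (1/2) * 27 * 54 = 729

729


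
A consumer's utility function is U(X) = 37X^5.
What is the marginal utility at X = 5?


MU = dU/dX = 37*5*X^(5-1)
MU = 185*X^4
At X = 5:
MU = 185 * 5^4
MU = 185 * 625 = 115625

115625


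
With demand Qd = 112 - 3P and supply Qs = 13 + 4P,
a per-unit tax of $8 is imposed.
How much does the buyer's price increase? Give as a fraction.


With a per-unit tax, the buyer's price increase depends on relative slopes.
Supply slope: d = 4, Demand slope: b = 3
Buyer's price increase = d * tax / (b + d)
= 4 * 8 / (3 + 4)
= 32 / 7 = 32/7

32/7


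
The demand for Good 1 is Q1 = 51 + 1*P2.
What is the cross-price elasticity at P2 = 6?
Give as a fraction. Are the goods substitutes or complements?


dQ1/dP2 = 1
At P2 = 6: Q1 = 51 + 1*6 = 57
Exy = (dQ1/dP2)(P2/Q1) = 1 * 6 / 57 = 2/19
Since Exy > 0, the goods are substitutes.

2/19 (substitutes)


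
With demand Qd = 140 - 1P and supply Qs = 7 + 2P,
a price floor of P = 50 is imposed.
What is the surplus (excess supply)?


At P = 50:
Qd = 140 - 1*50 = 90
Qs = 7 + 2*50 = 107
Surplus = Qs - Qd = 107 - 90 = 17

17


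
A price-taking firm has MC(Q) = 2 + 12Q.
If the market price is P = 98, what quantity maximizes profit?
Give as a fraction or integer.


In perfect competition, profit is maximized where P = MC.
98 = 2 + 12Q
96 = 12Q
Q* = 96/12 = 8

8


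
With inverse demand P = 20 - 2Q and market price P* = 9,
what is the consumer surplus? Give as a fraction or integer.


Maximum willingness to pay (at Q=0): P_max = 20
Quantity demanded at P* = 9:
Q* = (20 - 9)/2 = 11/2
CS = (1/2) * Q* * (P_max - P*)
CS = (1/2) * 11/2 * (20 - 9)
CS = (1/2) * 11/2 * 11 = 121/4

121/4


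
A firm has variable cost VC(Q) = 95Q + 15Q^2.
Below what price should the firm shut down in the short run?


AVC(Q) = VC(Q)/Q = 95 + 15Q
AVC is increasing in Q, so minimum AVC is at Q -> 0+.
Min AVC = 95
The firm should shut down if P < 95.

95


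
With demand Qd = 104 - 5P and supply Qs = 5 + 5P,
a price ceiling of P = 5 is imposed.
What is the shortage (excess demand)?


At P = 5:
Qd = 104 - 5*5 = 79
Qs = 5 + 5*5 = 30
Shortage = Qd - Qs = 79 - 30 = 49

49


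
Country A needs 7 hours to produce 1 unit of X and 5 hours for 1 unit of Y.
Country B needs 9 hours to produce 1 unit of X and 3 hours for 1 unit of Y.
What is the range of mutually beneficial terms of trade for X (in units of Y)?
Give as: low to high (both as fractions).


Opportunity cost of X for Country A = hours_X / hours_Y = 7/5 = 7/5 units of Y
Opportunity cost of X for Country B = hours_X / hours_Y = 9/3 = 3 units of Y
Terms of trade must be between the two opportunity costs.
Range: 7/5 to 3

7/5 to 3


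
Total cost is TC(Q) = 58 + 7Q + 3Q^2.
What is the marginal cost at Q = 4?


MC = dTC/dQ = 7 + 2*3*Q
At Q = 4:
MC = 7 + 6*4
MC = 7 + 24 = 31

31


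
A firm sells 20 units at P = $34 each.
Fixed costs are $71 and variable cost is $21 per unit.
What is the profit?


Total Revenue = P * Q = 34 * 20 = $680
Total Cost = FC + VC*Q = 71 + 21*20 = $491
Profit = TR - TC = 680 - 491 = $189

$189


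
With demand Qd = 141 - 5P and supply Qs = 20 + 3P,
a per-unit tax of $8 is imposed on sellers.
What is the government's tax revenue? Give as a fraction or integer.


With tax on sellers, new supply: Qs' = 20 + 3(P - 8)
= 3P - 4
New equilibrium quantity:
Q_new = 403/8
Tax revenue = tax * Q_new = 8 * 403/8 = 403

403


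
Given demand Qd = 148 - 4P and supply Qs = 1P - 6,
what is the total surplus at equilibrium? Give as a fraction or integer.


Find equilibrium: 148 - 4P = 1P - 6
148 + 6 = 5P
P* = 154/5 = 154/5
Q* = 1*154/5 - 6 = 124/5
Inverse demand: P = 37 - Q/4, so P_max = 37
Inverse supply: P = 6 + Q/1, so P_min = 6
CS = (1/2) * 124/5 * (37 - 154/5) = 1922/25
PS = (1/2) * 124/5 * (154/5 - 6) = 7688/25
TS = CS + PS = 1922/25 + 7688/25 = 1922/5

1922/5


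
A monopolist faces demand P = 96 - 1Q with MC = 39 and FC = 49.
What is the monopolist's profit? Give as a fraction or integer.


MR = MC: 96 - 2Q = 39
Q* = 57/2
P* = 96 - 1*57/2 = 135/2
Profit = (P* - MC)*Q* - FC
= (135/2 - 39)*57/2 - 49
= 57/2*57/2 - 49
= 3249/4 - 49 = 3053/4

3053/4


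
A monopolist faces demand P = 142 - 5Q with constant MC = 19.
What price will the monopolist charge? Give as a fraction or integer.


MR = 142 - 10Q
Set MR = MC: 142 - 10Q = 19
Q* = 123/10
Substitute into demand:
P* = 142 - 5*123/10 = 161/2

161/2


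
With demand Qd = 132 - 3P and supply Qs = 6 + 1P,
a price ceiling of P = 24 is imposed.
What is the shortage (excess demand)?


At P = 24:
Qd = 132 - 3*24 = 60
Qs = 6 + 1*24 = 30
Shortage = Qd - Qs = 60 - 30 = 30

30


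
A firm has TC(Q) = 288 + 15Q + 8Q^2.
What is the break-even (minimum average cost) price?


AC(Q) = 288/Q + 15 + 8Q
To minimize: dAC/dQ = -288/Q^2 + 8 = 0
Q^2 = 288/8 = 36
Q* = 6
Min AC = 288/6 + 15 + 8*6
Min AC = 48 + 15 + 48 = 111

111


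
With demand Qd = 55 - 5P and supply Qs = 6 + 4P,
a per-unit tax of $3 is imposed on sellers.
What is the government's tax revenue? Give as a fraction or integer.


With tax on sellers, new supply: Qs' = 6 + 4(P - 3)
= 4P - 6
New equilibrium quantity:
Q_new = 190/9
Tax revenue = tax * Q_new = 3 * 190/9 = 190/3

190/3


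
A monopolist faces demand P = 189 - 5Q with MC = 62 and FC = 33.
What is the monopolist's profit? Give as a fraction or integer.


MR = MC: 189 - 10Q = 62
Q* = 127/10
P* = 189 - 5*127/10 = 251/2
Profit = (P* - MC)*Q* - FC
= (251/2 - 62)*127/10 - 33
= 127/2*127/10 - 33
= 16129/20 - 33 = 15469/20

15469/20


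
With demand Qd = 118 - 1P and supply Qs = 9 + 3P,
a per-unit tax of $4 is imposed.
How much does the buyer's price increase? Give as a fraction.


With a per-unit tax, the buyer's price increase depends on relative slopes.
Supply slope: d = 3, Demand slope: b = 1
Buyer's price increase = d * tax / (b + d)
= 3 * 4 / (1 + 3)
= 12 / 4 = 3

3


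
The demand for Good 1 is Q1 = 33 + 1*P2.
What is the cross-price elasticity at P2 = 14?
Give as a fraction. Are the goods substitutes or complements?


dQ1/dP2 = 1
At P2 = 14: Q1 = 33 + 1*14 = 47
Exy = (dQ1/dP2)(P2/Q1) = 1 * 14 / 47 = 14/47
Since Exy > 0, the goods are substitutes.

14/47 (substitutes)


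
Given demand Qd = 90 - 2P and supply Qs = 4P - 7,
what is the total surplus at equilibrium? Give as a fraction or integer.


Find equilibrium: 90 - 2P = 4P - 7
90 + 7 = 6P
P* = 97/6 = 97/6
Q* = 4*97/6 - 7 = 173/3
Inverse demand: P = 45 - Q/2, so P_max = 45
Inverse supply: P = 7/4 + Q/4, so P_min = 7/4
CS = (1/2) * 173/3 * (45 - 97/6) = 29929/36
PS = (1/2) * 173/3 * (97/6 - 7/4) = 29929/72
TS = CS + PS = 29929/36 + 29929/72 = 29929/24

29929/24


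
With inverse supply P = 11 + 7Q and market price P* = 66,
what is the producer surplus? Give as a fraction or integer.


Minimum supply price (at Q=0): P_min = 11
Quantity supplied at P* = 66:
Q* = (66 - 11)/7 = 55/7
PS = (1/2) * Q* * (P* - P_min)
PS = (1/2) * 55/7 * (66 - 11)
PS = (1/2) * 55/7 * 55 = 3025/14

3025/14


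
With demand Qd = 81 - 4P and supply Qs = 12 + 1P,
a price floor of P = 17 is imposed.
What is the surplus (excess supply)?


At P = 17:
Qd = 81 - 4*17 = 13
Qs = 12 + 1*17 = 29
Surplus = Qs - Qd = 29 - 13 = 16

16


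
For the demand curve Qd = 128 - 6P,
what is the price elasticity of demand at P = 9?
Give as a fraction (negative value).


dQ/dP = -6
At P = 9: Q = 128 - 6*9 = 74
E = (dQ/dP)(P/Q) = (-6)(9/74) = -27/37

-27/37


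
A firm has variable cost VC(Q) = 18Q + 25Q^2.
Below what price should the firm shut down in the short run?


AVC(Q) = VC(Q)/Q = 18 + 25Q
AVC is increasing in Q, so minimum AVC is at Q -> 0+.
Min AVC = 18
The firm should shut down if P < 18.

18


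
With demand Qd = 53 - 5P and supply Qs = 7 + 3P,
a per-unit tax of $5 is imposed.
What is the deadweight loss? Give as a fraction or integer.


Pre-tax equilibrium quantity: Q* = 97/4
Post-tax equilibrium quantity: Q_tax = 119/8
Reduction in quantity: Q* - Q_tax = 75/8
DWL = (1/2) * tax * (Q* - Q_tax)
DWL = (1/2) * 5 * 75/8 = 375/16

375/16


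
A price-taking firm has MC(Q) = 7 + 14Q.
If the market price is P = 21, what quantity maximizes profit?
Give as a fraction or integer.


In perfect competition, profit is maximized where P = MC.
21 = 7 + 14Q
14 = 14Q
Q* = 14/14 = 1

1


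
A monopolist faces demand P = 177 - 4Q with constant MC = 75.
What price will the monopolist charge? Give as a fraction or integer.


MR = 177 - 8Q
Set MR = MC: 177 - 8Q = 75
Q* = 51/4
Substitute into demand:
P* = 177 - 4*51/4 = 126

126


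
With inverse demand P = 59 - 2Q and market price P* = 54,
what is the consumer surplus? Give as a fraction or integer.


Maximum willingness to pay (at Q=0): P_max = 59
Quantity demanded at P* = 54:
Q* = (59 - 54)/2 = 5/2
CS = (1/2) * Q* * (P_max - P*)
CS = (1/2) * 5/2 * (59 - 54)
CS = (1/2) * 5/2 * 5 = 25/4

25/4


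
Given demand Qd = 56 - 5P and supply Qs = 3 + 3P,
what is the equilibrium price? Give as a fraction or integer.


At equilibrium, Qd = Qs.
56 - 5P = 3 + 3P
56 - 3 = 5P + 3P
53 = 8P
P* = 53/8 = 53/8

53/8


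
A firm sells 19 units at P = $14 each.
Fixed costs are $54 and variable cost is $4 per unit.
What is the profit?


Total Revenue = P * Q = 14 * 19 = $266
Total Cost = FC + VC*Q = 54 + 4*19 = $130
Profit = TR - TC = 266 - 130 = $136

$136


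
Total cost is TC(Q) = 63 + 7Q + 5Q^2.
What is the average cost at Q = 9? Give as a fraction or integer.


TC(9) = 63 + 7*9 + 5*9^2
TC(9) = 63 + 63 + 405 = 531
AC = TC/Q = 531/9 = 59

59


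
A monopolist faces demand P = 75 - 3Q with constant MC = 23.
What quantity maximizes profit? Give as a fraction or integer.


TR = P*Q = (75 - 3Q)Q = 75Q - 3Q^2
MR = dTR/dQ = 75 - 6Q
Set MR = MC:
75 - 6Q = 23
52 = 6Q
Q* = 52/6 = 26/3

26/3


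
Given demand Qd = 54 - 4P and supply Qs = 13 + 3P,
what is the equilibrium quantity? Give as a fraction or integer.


First find equilibrium price:
54 - 4P = 13 + 3P
P* = 41/7 = 41/7
Then substitute into demand:
Q* = 54 - 4 * 41/7 = 214/7

214/7


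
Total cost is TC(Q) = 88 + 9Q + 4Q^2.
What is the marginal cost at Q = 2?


MC = dTC/dQ = 9 + 2*4*Q
At Q = 2:
MC = 9 + 8*2
MC = 9 + 16 = 25

25


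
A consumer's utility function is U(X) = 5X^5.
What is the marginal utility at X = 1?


MU = dU/dX = 5*5*X^(5-1)
MU = 25*X^4
At X = 1:
MU = 25 * 1^4
MU = 25 * 1 = 25

25


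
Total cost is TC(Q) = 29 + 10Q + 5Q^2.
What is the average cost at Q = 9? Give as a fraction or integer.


TC(9) = 29 + 10*9 + 5*9^2
TC(9) = 29 + 90 + 405 = 524
AC = TC/Q = 524/9 = 524/9

524/9


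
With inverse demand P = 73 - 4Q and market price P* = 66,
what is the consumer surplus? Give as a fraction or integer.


Maximum willingness to pay (at Q=0): P_max = 73
Quantity demanded at P* = 66:
Q* = (73 - 66)/4 = 7/4
CS = (1/2) * Q* * (P_max - P*)
CS = (1/2) * 7/4 * (73 - 66)
CS = (1/2) * 7/4 * 7 = 49/8

49/8


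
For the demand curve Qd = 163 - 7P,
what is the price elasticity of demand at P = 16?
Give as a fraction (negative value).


dQ/dP = -7
At P = 16: Q = 163 - 7*16 = 51
E = (dQ/dP)(P/Q) = (-7)(16/51) = -112/51

-112/51


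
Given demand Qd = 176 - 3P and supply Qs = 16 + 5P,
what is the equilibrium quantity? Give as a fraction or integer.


First find equilibrium price:
176 - 3P = 16 + 5P
P* = 160/8 = 20
Then substitute into demand:
Q* = 176 - 3 * 20 = 116

116


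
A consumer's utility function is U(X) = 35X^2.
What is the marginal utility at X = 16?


MU = dU/dX = 35*2*X^(2-1)
MU = 70*X^1
At X = 16:
MU = 70 * 16^1
MU = 70 * 16 = 1120

1120


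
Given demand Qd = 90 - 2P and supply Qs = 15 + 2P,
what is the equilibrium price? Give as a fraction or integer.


At equilibrium, Qd = Qs.
90 - 2P = 15 + 2P
90 - 15 = 2P + 2P
75 = 4P
P* = 75/4 = 75/4

75/4


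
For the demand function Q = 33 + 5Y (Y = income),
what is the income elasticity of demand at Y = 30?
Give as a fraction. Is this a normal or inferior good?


dQ/dY = 5
At Y = 30: Q = 33 + 5*30 = 183
Ey = (dQ/dY)(Y/Q) = 5 * 30 / 183 = 50/61
Since Ey > 0, this is a normal good.

50/61 (normal good)


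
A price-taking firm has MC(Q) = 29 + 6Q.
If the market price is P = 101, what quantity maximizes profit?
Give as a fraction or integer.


In perfect competition, profit is maximized where P = MC.
101 = 29 + 6Q
72 = 6Q
Q* = 72/6 = 12

12


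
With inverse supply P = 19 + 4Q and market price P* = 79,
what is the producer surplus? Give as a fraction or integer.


Minimum supply price (at Q=0): P_min = 19
Quantity supplied at P* = 79:
Q* = (79 - 19)/4 = 15
PS = (1/2) * Q* * (P* - P_min)
PS = (1/2) * 15 * (79 - 19)
PS = (1/2) * 15 * 60 = 450

450


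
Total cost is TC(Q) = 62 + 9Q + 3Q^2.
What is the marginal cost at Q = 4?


MC = dTC/dQ = 9 + 2*3*Q
At Q = 4:
MC = 9 + 6*4
MC = 9 + 24 = 33

33


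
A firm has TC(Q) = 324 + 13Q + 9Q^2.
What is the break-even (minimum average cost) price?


AC(Q) = 324/Q + 13 + 9Q
To minimize: dAC/dQ = -324/Q^2 + 9 = 0
Q^2 = 324/9 = 36
Q* = 6
Min AC = 324/6 + 13 + 9*6
Min AC = 54 + 13 + 54 = 121

121


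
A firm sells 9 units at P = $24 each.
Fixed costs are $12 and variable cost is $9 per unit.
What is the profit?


Total Revenue = P * Q = 24 * 9 = $216
Total Cost = FC + VC*Q = 12 + 9*9 = $93
Profit = TR - TC = 216 - 93 = $123

$123


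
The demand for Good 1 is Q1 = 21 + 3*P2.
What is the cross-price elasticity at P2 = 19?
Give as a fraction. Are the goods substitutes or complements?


dQ1/dP2 = 3
At P2 = 19: Q1 = 21 + 3*19 = 78
Exy = (dQ1/dP2)(P2/Q1) = 3 * 19 / 78 = 19/26
Since Exy > 0, the goods are substitutes.

19/26 (substitutes)


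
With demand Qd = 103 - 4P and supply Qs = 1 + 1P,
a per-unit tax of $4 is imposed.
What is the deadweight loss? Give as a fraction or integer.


Pre-tax equilibrium quantity: Q* = 107/5
Post-tax equilibrium quantity: Q_tax = 91/5
Reduction in quantity: Q* - Q_tax = 16/5
DWL = (1/2) * tax * (Q* - Q_tax)
DWL = (1/2) * 4 * 16/5 = 32/5

32/5


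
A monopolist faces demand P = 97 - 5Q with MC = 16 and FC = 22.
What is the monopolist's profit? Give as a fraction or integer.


MR = MC: 97 - 10Q = 16
Q* = 81/10
P* = 97 - 5*81/10 = 113/2
Profit = (P* - MC)*Q* - FC
= (113/2 - 16)*81/10 - 22
= 81/2*81/10 - 22
= 6561/20 - 22 = 6121/20

6121/20


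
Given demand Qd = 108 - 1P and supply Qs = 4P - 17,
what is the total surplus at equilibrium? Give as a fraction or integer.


Find equilibrium: 108 - 1P = 4P - 17
108 + 17 = 5P
P* = 125/5 = 25
Q* = 4*25 - 17 = 83
Inverse demand: P = 108 - Q/1, so P_max = 108
Inverse supply: P = 17/4 + Q/4, so P_min = 17/4
CS = (1/2) * 83 * (108 - 25) = 6889/2
PS = (1/2) * 83 * (25 - 17/4) = 6889/8
TS = CS + PS = 6889/2 + 6889/8 = 34445/8

34445/8


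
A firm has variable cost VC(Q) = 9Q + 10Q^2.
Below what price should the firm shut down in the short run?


AVC(Q) = VC(Q)/Q = 9 + 10Q
AVC is increasing in Q, so minimum AVC is at Q -> 0+.
Min AVC = 9
The firm should shut down if P < 9.

9


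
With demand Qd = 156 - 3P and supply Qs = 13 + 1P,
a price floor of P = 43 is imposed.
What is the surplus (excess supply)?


At P = 43:
Qd = 156 - 3*43 = 27
Qs = 13 + 1*43 = 56
Surplus = Qs - Qd = 56 - 27 = 29

29


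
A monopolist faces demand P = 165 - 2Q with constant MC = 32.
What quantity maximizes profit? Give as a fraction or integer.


TR = P*Q = (165 - 2Q)Q = 165Q - 2Q^2
MR = dTR/dQ = 165 - 4Q
Set MR = MC:
165 - 4Q = 32
133 = 4Q
Q* = 133/4 = 133/4

133/4


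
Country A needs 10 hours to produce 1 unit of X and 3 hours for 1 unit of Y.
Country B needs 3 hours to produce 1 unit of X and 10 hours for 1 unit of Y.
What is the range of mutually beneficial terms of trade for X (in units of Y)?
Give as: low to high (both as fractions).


Opportunity cost of X for Country A = hours_X / hours_Y = 10/3 = 10/3 units of Y
Opportunity cost of X for Country B = hours_X / hours_Y = 3/10 = 3/10 units of Y
Terms of trade must be between the two opportunity costs.
Range: 3/10 to 10/3

3/10 to 10/3


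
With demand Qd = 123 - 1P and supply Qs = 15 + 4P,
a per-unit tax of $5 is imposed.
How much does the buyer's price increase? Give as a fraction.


With a per-unit tax, the buyer's price increase depends on relative slopes.
Supply slope: d = 4, Demand slope: b = 1
Buyer's price increase = d * tax / (b + d)
= 4 * 5 / (1 + 4)
= 20 / 5 = 4

4


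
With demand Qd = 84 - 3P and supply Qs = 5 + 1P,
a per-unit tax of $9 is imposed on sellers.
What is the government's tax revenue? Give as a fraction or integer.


With tax on sellers, new supply: Qs' = 5 + 1(P - 9)
= 1P - 4
New equilibrium quantity:
Q_new = 18
Tax revenue = tax * Q_new = 9 * 18 = 162

162


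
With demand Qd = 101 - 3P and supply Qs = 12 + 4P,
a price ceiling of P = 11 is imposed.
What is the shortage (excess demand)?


At P = 11:
Qd = 101 - 3*11 = 68
Qs = 12 + 4*11 = 56
Shortage = Qd - Qs = 68 - 56 = 12

12


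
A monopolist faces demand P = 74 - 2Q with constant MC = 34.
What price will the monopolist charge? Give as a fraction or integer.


MR = 74 - 4Q
Set MR = MC: 74 - 4Q = 34
Q* = 10
Substitute into demand:
P* = 74 - 2*10 = 54

54


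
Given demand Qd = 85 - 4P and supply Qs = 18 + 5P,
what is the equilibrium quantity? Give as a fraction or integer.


First find equilibrium price:
85 - 4P = 18 + 5P
P* = 67/9 = 67/9
Then substitute into demand:
Q* = 85 - 4 * 67/9 = 497/9

497/9


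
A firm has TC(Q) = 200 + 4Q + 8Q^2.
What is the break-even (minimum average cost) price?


AC(Q) = 200/Q + 4 + 8Q
To minimize: dAC/dQ = -200/Q^2 + 8 = 0
Q^2 = 200/8 = 25
Q* = 5
Min AC = 200/5 + 4 + 8*5
Min AC = 40 + 4 + 40 = 84

84


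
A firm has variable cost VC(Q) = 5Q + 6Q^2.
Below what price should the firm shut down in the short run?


AVC(Q) = VC(Q)/Q = 5 + 6Q
AVC is increasing in Q, so minimum AVC is at Q -> 0+.
Min AVC = 5
The firm should shut down if P < 5.

5


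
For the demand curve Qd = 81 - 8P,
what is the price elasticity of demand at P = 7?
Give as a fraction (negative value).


dQ/dP = -8
At P = 7: Q = 81 - 8*7 = 25
E = (dQ/dP)(P/Q) = (-8)(7/25) = -56/25

-56/25


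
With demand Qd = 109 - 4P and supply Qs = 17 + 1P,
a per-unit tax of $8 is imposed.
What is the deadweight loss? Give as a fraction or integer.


Pre-tax equilibrium quantity: Q* = 177/5
Post-tax equilibrium quantity: Q_tax = 29
Reduction in quantity: Q* - Q_tax = 32/5
DWL = (1/2) * tax * (Q* - Q_tax)
DWL = (1/2) * 8 * 32/5 = 128/5

128/5


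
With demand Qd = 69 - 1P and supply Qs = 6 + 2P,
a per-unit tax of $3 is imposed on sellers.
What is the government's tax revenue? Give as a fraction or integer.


With tax on sellers, new supply: Qs' = 6 + 2(P - 3)
= 0 + 2P
New equilibrium quantity:
Q_new = 46
Tax revenue = tax * Q_new = 3 * 46 = 138

138


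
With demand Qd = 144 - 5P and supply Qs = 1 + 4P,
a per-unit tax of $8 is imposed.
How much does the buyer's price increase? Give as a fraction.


With a per-unit tax, the buyer's price increase depends on relative slopes.
Supply slope: d = 4, Demand slope: b = 5
Buyer's price increase = d * tax / (b + d)
= 4 * 8 / (5 + 4)
= 32 / 9 = 32/9

32/9


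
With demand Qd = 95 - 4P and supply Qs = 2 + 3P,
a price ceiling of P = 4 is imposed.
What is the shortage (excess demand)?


At P = 4:
Qd = 95 - 4*4 = 79
Qs = 2 + 3*4 = 14
Shortage = Qd - Qs = 79 - 14 = 65

65


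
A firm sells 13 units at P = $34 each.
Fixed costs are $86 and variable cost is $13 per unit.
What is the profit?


Total Revenue = P * Q = 34 * 13 = $442
Total Cost = FC + VC*Q = 86 + 13*13 = $255
Profit = TR - TC = 442 - 255 = $187

$187


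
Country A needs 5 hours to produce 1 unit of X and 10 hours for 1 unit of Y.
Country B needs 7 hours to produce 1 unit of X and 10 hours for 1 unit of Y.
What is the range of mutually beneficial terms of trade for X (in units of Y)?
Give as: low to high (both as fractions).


Opportunity cost of X for Country A = hours_X / hours_Y = 5/10 = 1/2 units of Y
Opportunity cost of X for Country B = hours_X / hours_Y = 7/10 = 7/10 units of Y
Terms of trade must be between the two opportunity costs.
Range: 1/2 to 7/10

1/2 to 7/10


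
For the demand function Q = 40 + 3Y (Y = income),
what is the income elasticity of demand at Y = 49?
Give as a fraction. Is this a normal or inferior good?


dQ/dY = 3
At Y = 49: Q = 40 + 3*49 = 187
Ey = (dQ/dY)(Y/Q) = 3 * 49 / 187 = 147/187
Since Ey > 0, this is a normal good.

147/187 (normal good)


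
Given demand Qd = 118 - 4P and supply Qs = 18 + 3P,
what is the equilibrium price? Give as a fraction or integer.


At equilibrium, Qd = Qs.
118 - 4P = 18 + 3P
118 - 18 = 4P + 3P
100 = 7P
P* = 100/7 = 100/7

100/7


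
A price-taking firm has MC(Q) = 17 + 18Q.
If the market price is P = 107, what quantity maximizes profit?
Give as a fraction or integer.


In perfect competition, profit is maximized where P = MC.
107 = 17 + 18Q
90 = 18Q
Q* = 90/18 = 5

5


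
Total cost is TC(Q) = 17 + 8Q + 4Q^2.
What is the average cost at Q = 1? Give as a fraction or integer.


TC(1) = 17 + 8*1 + 4*1^2
TC(1) = 17 + 8 + 4 = 29
AC = TC/Q = 29/1 = 29

29


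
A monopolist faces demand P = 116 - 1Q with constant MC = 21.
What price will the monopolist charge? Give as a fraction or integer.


MR = 116 - 2Q
Set MR = MC: 116 - 2Q = 21
Q* = 95/2
Substitute into demand:
P* = 116 - 1*95/2 = 137/2

137/2


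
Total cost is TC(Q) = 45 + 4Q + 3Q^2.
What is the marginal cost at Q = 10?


MC = dTC/dQ = 4 + 2*3*Q
At Q = 10:
MC = 4 + 6*10
MC = 4 + 60 = 64

64


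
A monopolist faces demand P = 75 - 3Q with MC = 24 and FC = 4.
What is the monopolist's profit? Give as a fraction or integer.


MR = MC: 75 - 6Q = 24
Q* = 17/2
P* = 75 - 3*17/2 = 99/2
Profit = (P* - MC)*Q* - FC
= (99/2 - 24)*17/2 - 4
= 51/2*17/2 - 4
= 867/4 - 4 = 851/4

851/4


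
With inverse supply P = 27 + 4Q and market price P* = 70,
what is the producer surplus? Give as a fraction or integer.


Minimum supply price (at Q=0): P_min = 27
Quantity supplied at P* = 70:
Q* = (70 - 27)/4 = 43/4
PS = (1/2) * Q* * (P* - P_min)
PS = (1/2) * 43/4 * (70 - 27)
PS = (1/2) * 43/4 * 43 = 1849/8

1849/8


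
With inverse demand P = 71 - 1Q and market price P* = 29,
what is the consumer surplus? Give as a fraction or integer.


Maximum willingness to pay (at Q=0): P_max = 71
Quantity demanded at P* = 29:
Q* = (71 - 29)/1 = 42
CS = (1/2) * Q* * (P_max - P*)
CS = (1/2) * 42 * (71 - 29)
CS = (1/2) * 42 * 42 = 882

882


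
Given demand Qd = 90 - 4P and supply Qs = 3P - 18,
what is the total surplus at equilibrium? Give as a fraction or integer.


Find equilibrium: 90 - 4P = 3P - 18
90 + 18 = 7P
P* = 108/7 = 108/7
Q* = 3*108/7 - 18 = 198/7
Inverse demand: P = 45/2 - Q/4, so P_max = 45/2
Inverse supply: P = 6 + Q/3, so P_min = 6
CS = (1/2) * 198/7 * (45/2 - 108/7) = 9801/98
PS = (1/2) * 198/7 * (108/7 - 6) = 6534/49
TS = CS + PS = 9801/98 + 6534/49 = 3267/14

3267/14


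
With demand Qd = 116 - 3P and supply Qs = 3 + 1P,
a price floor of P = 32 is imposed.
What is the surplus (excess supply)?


At P = 32:
Qd = 116 - 3*32 = 20
Qs = 3 + 1*32 = 35
Surplus = Qs - Qd = 35 - 20 = 15

15


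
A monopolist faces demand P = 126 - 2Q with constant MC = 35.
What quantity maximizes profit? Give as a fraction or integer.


TR = P*Q = (126 - 2Q)Q = 126Q - 2Q^2
MR = dTR/dQ = 126 - 4Q
Set MR = MC:
126 - 4Q = 35
91 = 4Q
Q* = 91/4 = 91/4

91/4


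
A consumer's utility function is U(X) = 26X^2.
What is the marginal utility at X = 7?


MU = dU/dX = 26*2*X^(2-1)
MU = 52*X^1
At X = 7:
MU = 52 * 7^1
MU = 52 * 7 = 364

364


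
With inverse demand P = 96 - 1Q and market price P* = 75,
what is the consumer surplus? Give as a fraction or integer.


Maximum willingness to pay (at Q=0): P_max = 96
Quantity demanded at P* = 75:
Q* = (96 - 75)/1 = 21
CS = (1/2) * Q* * (P_max - P*)
CS = (1/2) * 21 * (96 - 75)
CS = (1/2) * 21 * 21 = 441/2

441/2


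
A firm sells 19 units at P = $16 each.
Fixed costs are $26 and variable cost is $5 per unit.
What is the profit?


Total Revenue = P * Q = 16 * 19 = $304
Total Cost = FC + VC*Q = 26 + 5*19 = $121
Profit = TR - TC = 304 - 121 = $183

$183


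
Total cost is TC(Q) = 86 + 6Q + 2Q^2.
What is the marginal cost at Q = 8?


MC = dTC/dQ = 6 + 2*2*Q
At Q = 8:
MC = 6 + 4*8
MC = 6 + 32 = 38

38


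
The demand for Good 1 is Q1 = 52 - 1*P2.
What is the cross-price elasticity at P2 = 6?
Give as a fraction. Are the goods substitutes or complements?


dQ1/dP2 = -1
At P2 = 6: Q1 = 52 - 1*6 = 46
Exy = (dQ1/dP2)(P2/Q1) = -1 * 6 / 46 = -3/23
Since Exy < 0, the goods are complements.

-3/23 (complements)


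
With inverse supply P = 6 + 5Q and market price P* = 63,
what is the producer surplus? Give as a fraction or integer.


Minimum supply price (at Q=0): P_min = 6
Quantity supplied at P* = 63:
Q* = (63 - 6)/5 = 57/5
PS = (1/2) * Q* * (P* - P_min)
PS = (1/2) * 57/5 * (63 - 6)
PS = (1/2) * 57/5 * 57 = 3249/10

3249/10


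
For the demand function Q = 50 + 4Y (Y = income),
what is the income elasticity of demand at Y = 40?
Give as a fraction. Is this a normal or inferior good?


dQ/dY = 4
At Y = 40: Q = 50 + 4*40 = 210
Ey = (dQ/dY)(Y/Q) = 4 * 40 / 210 = 16/21
Since Ey > 0, this is a normal good.

16/21 (normal good)


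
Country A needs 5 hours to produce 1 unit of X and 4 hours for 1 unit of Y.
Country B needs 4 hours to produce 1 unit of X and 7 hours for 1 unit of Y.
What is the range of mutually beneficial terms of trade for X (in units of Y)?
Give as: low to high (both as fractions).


Opportunity cost of X for Country A = hours_X / hours_Y = 5/4 = 5/4 units of Y
Opportunity cost of X for Country B = hours_X / hours_Y = 4/7 = 4/7 units of Y
Terms of trade must be between the two opportunity costs.
Range: 4/7 to 5/4

4/7 to 5/4


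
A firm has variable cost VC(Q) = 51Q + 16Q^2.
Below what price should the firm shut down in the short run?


AVC(Q) = VC(Q)/Q = 51 + 16Q
AVC is increasing in Q, so minimum AVC is at Q -> 0+.
Min AVC = 51
The firm should shut down if P < 51.

51


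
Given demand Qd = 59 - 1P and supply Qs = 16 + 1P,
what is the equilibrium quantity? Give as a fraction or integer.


First find equilibrium price:
59 - 1P = 16 + 1P
P* = 43/2 = 43/2
Then substitute into demand:
Q* = 59 - 1 * 43/2 = 75/2

75/2


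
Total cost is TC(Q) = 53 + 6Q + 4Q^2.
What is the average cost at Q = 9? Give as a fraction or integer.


TC(9) = 53 + 6*9 + 4*9^2
TC(9) = 53 + 54 + 324 = 431
AC = TC/Q = 431/9 = 431/9

431/9


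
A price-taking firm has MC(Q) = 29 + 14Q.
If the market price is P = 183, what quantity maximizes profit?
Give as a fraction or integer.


In perfect competition, profit is maximized where P = MC.
183 = 29 + 14Q
154 = 14Q
Q* = 154/14 = 11

11


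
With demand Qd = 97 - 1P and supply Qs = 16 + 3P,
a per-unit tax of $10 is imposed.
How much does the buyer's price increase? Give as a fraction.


With a per-unit tax, the buyer's price increase depends on relative slopes.
Supply slope: d = 3, Demand slope: b = 1
Buyer's price increase = d * tax / (b + d)
= 3 * 10 / (1 + 3)
= 30 / 4 = 15/2

15/2


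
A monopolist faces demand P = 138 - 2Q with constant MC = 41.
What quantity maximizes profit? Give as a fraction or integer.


TR = P*Q = (138 - 2Q)Q = 138Q - 2Q^2
MR = dTR/dQ = 138 - 4Q
Set MR = MC:
138 - 4Q = 41
97 = 4Q
Q* = 97/4 = 97/4

97/4


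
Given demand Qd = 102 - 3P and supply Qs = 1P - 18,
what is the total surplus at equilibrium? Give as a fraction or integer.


Find equilibrium: 102 - 3P = 1P - 18
102 + 18 = 4P
P* = 120/4 = 30
Q* = 1*30 - 18 = 12
Inverse demand: P = 34 - Q/3, so P_max = 34
Inverse supply: P = 18 + Q/1, so P_min = 18
CS = (1/2) * 12 * (34 - 30) = 24
PS = (1/2) * 12 * (30 - 18) = 72
TS = CS + PS = 24 + 72 = 96

96
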